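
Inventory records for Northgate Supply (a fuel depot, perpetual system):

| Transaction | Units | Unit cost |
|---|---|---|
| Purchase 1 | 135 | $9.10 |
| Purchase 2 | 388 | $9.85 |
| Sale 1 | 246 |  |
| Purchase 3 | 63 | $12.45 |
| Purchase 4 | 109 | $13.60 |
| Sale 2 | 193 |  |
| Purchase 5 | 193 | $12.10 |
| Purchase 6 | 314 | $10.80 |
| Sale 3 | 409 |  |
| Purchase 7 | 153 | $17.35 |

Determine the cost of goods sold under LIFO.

COGS = $9,437.40

Sale 1 (246) [LIFO — newest first]: 246 @ $9.85 = $2,423.10
Sale 2 (193) [LIFO — newest first]: 109 @ $13.60 + 63 @ $12.45 + 21 @ $9.85 = $2,473.60
Sale 3 (409) [LIFO — newest first]: 314 @ $10.80 + 95 @ $12.10 = $4,540.70
Total COGS = $2,423.10 + $2,473.60 + $4,540.70 = $9,437.40
Ending inventory: 135 @ $9.10 + 121 @ $9.85 + 98 @ $12.10 + 153 @ $17.35 = $6,260.70
Check: goods available $15,698.10 = COGS $9,437.40 + ending $6,260.70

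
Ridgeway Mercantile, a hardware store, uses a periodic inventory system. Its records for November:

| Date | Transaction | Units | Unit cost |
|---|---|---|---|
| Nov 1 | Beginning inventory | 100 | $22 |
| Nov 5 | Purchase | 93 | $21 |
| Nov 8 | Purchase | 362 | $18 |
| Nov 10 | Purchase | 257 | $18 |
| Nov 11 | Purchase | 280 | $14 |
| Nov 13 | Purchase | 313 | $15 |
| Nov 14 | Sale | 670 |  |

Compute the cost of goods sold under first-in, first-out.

Nov 14, 670 sold [FIFO — oldest first]: 100 @ $22 + 93 @ $21 + 362 @ $18 + 115 @ $18 = $12,739
Ending inventory: 142 @ $18 + 280 @ $14 + 313 @ $15 = $11,171
Check: goods available $23,910 = COGS $12,739 + ending $11,171

COGS = $12,739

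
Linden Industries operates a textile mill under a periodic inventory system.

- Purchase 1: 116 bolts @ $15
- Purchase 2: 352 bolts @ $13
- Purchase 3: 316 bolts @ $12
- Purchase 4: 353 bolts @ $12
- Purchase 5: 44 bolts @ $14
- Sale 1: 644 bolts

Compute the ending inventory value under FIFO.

Sale 1 (644) [FIFO — oldest first]: 116 @ $15 + 352 @ $13 + 176 @ $12 = $8,428
Ending inventory: 140 @ $12 + 353 @ $12 + 44 @ $14 = $6,532
Check: goods available $14,960 = COGS $8,428 + ending $6,532

Ending inventory = $6,532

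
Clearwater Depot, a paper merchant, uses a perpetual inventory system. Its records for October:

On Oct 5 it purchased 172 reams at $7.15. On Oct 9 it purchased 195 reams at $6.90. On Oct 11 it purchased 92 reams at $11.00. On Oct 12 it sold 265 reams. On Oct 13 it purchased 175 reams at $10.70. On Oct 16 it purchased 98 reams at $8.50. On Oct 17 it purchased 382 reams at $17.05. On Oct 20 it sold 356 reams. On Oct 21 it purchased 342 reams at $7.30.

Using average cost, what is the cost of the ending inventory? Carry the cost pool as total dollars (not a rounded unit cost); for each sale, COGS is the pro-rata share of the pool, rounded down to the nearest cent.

Ending inventory = $8,730.13

After Oct 5: 172 on hand, pool $1,229.80 (≈ $7.1500 each)
After Oct 9: 367 on hand, pool $2,575.30 (≈ $7.0172 each)
After Oct 11: 459 on hand, pool $3,587.30 (≈ $7.8155 each)
Oct 12, sell 265: 265/459 × $3,587.30 → $2,071.09
After Oct 13: 369 on hand, pool $3,388.71 (≈ $9.1835 each)
After Oct 16: 467 on hand, pool $4,221.71 (≈ $9.0401 each)
After Oct 17: 849 on hand, pool $10,734.81 (≈ $12.6441 each)
Oct 20, sell 356: 356/849 × $10,734.81 → $4,501.28
After Oct 21: 835 on hand, pool $8,730.13 (≈ $10.4552 each)
Total COGS = $2,071.09 + $4,501.28 = $6,572.37
Ending inventory (cost pool remaining) = $8,730.13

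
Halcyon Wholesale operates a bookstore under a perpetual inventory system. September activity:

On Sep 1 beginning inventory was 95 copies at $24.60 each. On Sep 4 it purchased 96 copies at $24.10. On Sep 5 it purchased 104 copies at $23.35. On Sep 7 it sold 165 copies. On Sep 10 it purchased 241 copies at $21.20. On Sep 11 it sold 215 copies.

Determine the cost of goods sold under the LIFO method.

COGS = $8,456.50

Sep 7, 165 sold [LIFO — newest first]: 104 @ $23.35 + 61 @ $24.10 = $3,898.50
Sep 11, 215 sold [LIFO — newest first]: 215 @ $21.20 = $4,558.00
Total COGS = $3,898.50 + $4,558.00 = $8,456.50
Ending inventory: 95 @ $24.60 + 35 @ $24.10 + 26 @ $21.20 = $3,731.70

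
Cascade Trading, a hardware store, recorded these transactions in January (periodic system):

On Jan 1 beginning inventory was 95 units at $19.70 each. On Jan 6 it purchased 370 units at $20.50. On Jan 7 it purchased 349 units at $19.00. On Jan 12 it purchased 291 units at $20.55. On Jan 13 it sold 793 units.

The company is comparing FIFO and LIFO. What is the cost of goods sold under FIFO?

COGS = $15,688.50

FIFO COGS: 95 @ $19.70 + 370 @ $20.50 + 328 @ $19.00 = $15,688.50
LIFO COGS: 291 @ $20.55 + 349 @ $19.00 + 153 @ $20.50 = $15,747.55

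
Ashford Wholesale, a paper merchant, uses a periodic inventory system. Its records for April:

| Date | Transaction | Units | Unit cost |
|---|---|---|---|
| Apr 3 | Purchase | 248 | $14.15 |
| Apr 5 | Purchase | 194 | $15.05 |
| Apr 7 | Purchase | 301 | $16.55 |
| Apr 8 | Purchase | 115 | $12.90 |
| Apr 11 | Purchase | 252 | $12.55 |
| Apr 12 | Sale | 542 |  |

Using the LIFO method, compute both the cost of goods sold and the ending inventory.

COGS = $7,542.35; ending inventory = $8,514.20

Apr 12, 542 sold [LIFO — newest first]: 252 @ $12.55 + 115 @ $12.90 + 175 @ $16.55 = $7,542.35
Ending inventory: 248 @ $14.15 + 194 @ $15.05 + 126 @ $16.55 = $8,514.20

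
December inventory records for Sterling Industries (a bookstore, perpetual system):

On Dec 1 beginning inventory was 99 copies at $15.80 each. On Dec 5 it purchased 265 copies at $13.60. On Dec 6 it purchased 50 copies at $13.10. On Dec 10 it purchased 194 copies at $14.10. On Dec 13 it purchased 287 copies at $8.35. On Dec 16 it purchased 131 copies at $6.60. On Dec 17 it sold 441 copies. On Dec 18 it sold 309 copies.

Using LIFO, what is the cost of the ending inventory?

Ending inventory = $3,971.40

Dec 17, 441 sold [LIFO — newest first]: 131 @ $6.60 + 287 @ $8.35 + 23 @ $14.10 = $3,585.35
Dec 18, 309 sold [LIFO — newest first]: 171 @ $14.10 + 50 @ $13.10 + 88 @ $13.60 = $4,262.90
Total COGS = $3,585.35 + $4,262.90 = $7,848.25
Ending inventory: 99 @ $15.80 + 177 @ $13.60 = $3,971.40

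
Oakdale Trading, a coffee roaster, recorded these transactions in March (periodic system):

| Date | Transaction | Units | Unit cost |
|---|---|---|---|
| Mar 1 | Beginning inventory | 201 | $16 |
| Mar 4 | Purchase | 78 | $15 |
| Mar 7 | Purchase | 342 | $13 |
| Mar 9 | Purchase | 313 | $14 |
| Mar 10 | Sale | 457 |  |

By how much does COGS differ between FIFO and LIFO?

$446

FIFO COGS: 201 @ $16 + 78 @ $15 + 178 @ $13 = $6,700
LIFO COGS: 313 @ $14 + 144 @ $13 = $6,254
Difference = |$6,700 − $6,254| = $446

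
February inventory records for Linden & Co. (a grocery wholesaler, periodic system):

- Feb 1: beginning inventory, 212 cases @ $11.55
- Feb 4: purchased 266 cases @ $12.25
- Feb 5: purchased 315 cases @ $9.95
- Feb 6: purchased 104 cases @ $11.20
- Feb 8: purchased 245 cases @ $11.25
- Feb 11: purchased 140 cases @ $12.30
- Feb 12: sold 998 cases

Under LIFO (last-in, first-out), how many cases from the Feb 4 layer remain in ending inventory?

72

Feb 12, 998 sold [LIFO — newest first]: 140 @ $12.30 + 245 @ $11.25 + 104 @ $11.20 + 315 @ $9.95 + 194 @ $12.25 = $11,153.80
Ending inventory: 212 @ $11.55 + 72 @ $12.25 = $3,330.60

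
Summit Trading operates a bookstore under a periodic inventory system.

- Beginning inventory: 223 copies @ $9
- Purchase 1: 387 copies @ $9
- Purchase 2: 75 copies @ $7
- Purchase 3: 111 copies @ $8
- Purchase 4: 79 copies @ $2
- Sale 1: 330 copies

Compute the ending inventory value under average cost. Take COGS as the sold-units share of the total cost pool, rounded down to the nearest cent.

Ending inventory = $4,398.00

Sale 1, sell 330: 330/875 × $7,061.00 → $2,663.00
Ending inventory (cost pool remaining) = $4,398.00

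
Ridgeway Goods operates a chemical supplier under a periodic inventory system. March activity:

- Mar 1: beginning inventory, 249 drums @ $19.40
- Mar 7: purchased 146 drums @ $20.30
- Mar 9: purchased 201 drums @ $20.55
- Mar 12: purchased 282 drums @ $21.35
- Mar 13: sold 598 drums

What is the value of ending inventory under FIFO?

Mar 13, 598 sold [FIFO — oldest first]: 249 @ $19.40 + 146 @ $20.30 + 201 @ $20.55 + 2 @ $21.35 = $11,967.65
Ending inventory: 280 @ $21.35 = $5,978.00
Check: goods available $17,945.65 = COGS $11,967.65 + ending $5,978.00

Ending inventory = $5,978.00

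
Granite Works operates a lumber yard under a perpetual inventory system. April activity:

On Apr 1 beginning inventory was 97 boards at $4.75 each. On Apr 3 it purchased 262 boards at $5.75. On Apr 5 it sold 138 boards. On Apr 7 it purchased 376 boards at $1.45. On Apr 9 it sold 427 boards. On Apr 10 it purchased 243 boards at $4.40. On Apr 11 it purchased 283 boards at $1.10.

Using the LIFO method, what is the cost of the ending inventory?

Apr 5, 138 sold [LIFO — newest first]: 138 @ $5.75 = $793.50
Apr 9, 427 sold [LIFO — newest first]: 376 @ $1.45 + 51 @ $5.75 = $838.45
Total COGS = $793.50 + $838.45 = $1,631.95
Ending inventory: 97 @ $4.75 + 73 @ $5.75 + 243 @ $4.40 + 283 @ $1.10 = $2,261.00
Check: goods available $3,892.95 = COGS $1,631.95 + ending $2,261.00

Ending inventory = $2,261.00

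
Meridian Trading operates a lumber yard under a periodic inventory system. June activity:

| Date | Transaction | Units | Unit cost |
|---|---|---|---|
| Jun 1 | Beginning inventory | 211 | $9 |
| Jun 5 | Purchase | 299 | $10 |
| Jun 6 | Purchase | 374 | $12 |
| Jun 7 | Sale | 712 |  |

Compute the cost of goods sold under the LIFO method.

COGS = $7,829

Jun 7, 712 sold [LIFO — newest first]: 374 @ $12 + 299 @ $10 + 39 @ $9 = $7,829
Ending inventory: 172 @ $9 = $1,548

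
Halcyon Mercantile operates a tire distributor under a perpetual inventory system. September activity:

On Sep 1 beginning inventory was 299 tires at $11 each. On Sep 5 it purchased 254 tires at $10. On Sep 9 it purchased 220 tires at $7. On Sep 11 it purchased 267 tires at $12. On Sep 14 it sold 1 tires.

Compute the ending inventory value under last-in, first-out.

Sep 14, 1 sold [LIFO — newest first]: 1 @ $12 = $12
Ending inventory: 299 @ $11 + 254 @ $10 + 220 @ $7 + 266 @ $12 = $10,561
Check: goods available $10,573 = COGS $12 + ending $10,561

Ending inventory = $10,561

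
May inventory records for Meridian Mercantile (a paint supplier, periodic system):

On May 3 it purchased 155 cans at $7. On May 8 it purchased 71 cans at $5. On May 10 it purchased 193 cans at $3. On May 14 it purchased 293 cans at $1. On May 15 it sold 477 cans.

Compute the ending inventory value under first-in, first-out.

Ending inventory = $235

May 15, 477 sold [FIFO — oldest first]: 155 @ $7 + 71 @ $5 + 193 @ $3 + 58 @ $1 = $2,077
Ending inventory: 235 @ $1 = $235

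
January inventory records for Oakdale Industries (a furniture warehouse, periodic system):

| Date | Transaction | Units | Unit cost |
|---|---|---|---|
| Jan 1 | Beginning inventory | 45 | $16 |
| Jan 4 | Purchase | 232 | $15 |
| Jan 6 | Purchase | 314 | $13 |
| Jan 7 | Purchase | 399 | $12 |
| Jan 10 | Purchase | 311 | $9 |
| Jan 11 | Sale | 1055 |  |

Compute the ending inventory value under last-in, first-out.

Jan 11, 1055 sold [LIFO — newest first]: 311 @ $9 + 399 @ $12 + 314 @ $13 + 31 @ $15 = $12,134
Ending inventory: 45 @ $16 + 201 @ $15 = $3,735

Ending inventory = $3,735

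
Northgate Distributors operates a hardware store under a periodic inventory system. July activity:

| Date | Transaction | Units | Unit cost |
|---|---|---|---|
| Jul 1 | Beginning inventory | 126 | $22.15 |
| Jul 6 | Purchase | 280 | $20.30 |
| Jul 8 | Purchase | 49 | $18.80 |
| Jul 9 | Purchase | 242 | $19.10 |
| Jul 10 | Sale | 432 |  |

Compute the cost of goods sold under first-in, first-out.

Jul 10, 432 sold [FIFO — oldest first]: 126 @ $22.15 + 280 @ $20.30 + 26 @ $18.80 = $8,963.70
Ending inventory: 23 @ $18.80 + 242 @ $19.10 = $5,054.60

COGS = $8,963.70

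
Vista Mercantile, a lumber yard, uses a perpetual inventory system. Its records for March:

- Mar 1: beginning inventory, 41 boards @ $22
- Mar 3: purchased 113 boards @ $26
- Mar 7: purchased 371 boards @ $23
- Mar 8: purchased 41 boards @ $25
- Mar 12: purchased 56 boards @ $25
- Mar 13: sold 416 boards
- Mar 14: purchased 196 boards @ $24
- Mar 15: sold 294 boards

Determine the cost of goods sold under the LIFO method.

COGS = $16,858

Mar 13, 416 sold [LIFO — newest first]: 56 @ $25 + 41 @ $25 + 319 @ $23 = $9,762
Mar 15, 294 sold [LIFO — newest first]: 196 @ $24 + 52 @ $23 + 46 @ $26 = $7,096
Total COGS = $9,762 + $7,096 = $16,858
Ending inventory: 41 @ $22 + 67 @ $26 = $2,644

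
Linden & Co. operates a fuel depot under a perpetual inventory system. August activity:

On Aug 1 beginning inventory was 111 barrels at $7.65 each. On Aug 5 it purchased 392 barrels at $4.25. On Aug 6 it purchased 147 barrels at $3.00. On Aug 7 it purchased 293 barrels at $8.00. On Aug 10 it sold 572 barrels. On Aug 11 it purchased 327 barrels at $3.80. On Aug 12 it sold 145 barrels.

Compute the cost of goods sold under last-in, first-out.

COGS = $3,897.00

Aug 10, 572 sold [LIFO — newest first]: 293 @ $8.00 + 147 @ $3.00 + 132 @ $4.25 = $3,346.00
Aug 12, 145 sold [LIFO — newest first]: 145 @ $3.80 = $551.00
Total COGS = $3,346.00 + $551.00 = $3,897.00
Ending inventory: 111 @ $7.65 + 260 @ $4.25 + 182 @ $3.80 = $2,645.75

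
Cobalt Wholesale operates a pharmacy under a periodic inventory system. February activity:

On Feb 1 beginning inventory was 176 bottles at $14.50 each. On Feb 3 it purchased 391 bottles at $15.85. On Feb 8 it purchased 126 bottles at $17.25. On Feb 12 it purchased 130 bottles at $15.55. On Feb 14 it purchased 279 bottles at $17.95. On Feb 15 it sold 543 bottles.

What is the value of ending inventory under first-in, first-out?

Ending inventory = $9,583.45

Feb 15, 543 sold [FIFO — oldest first]: 176 @ $14.50 + 367 @ $15.85 = $8,368.95
Ending inventory: 24 @ $15.85 + 126 @ $17.25 + 130 @ $15.55 + 279 @ $17.95 = $9,583.45
Check: goods available $17,952.40 = COGS $8,368.95 + ending $9,583.45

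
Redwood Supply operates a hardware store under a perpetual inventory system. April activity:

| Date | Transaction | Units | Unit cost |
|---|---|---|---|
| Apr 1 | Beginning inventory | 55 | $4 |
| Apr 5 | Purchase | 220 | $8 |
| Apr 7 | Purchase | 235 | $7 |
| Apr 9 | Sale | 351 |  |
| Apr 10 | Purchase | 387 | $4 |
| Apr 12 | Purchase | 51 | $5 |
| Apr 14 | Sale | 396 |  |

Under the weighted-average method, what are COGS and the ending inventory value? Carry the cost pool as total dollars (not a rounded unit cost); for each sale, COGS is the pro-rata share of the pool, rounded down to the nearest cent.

COGS = $4,440.45; ending inventory = $987.55

After Apr 1: 55 on hand, pool $220.00 (≈ $4.0000 each)
After Apr 5: 275 on hand, pool $1,980.00 (≈ $7.2000 each)
After Apr 7: 510 on hand, pool $3,625.00 (≈ $7.1078 each)
Apr 9, sell 351: 351/510 × $3,625.00 → $2,494.85
After Apr 10: 546 on hand, pool $2,678.15 (≈ $4.9050 each)
After Apr 12: 597 on hand, pool $2,933.15 (≈ $4.9131 each)
Apr 14, sell 396: 396/597 × $2,933.15 → $1,945.60
Total COGS = $2,494.85 + $1,945.60 = $4,440.45
Ending inventory (cost pool remaining) = $987.55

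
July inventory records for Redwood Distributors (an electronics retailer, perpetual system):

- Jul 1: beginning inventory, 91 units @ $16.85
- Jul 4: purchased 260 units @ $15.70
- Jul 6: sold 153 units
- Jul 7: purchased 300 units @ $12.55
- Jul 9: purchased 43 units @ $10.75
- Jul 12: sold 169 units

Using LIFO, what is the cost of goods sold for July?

COGS = $4,445.65

Jul 6, 153 sold [LIFO — newest first]: 153 @ $15.70 = $2,402.10
Jul 12, 169 sold [LIFO — newest first]: 43 @ $10.75 + 126 @ $12.55 = $2,043.55
Total COGS = $2,402.10 + $2,043.55 = $4,445.65
Ending inventory: 91 @ $16.85 + 107 @ $15.70 + 174 @ $12.55 = $5,396.95
Check: goods available $9,842.60 = COGS $4,445.65 + ending $5,396.95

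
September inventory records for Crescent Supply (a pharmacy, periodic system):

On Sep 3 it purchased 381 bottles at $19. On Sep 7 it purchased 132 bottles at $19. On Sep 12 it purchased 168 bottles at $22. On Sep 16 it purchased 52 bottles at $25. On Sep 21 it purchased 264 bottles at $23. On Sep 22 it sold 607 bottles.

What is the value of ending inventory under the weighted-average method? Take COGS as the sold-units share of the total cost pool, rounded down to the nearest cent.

Sep 22, sell 607: 607/997 × $20,815.00 → $12,672.72
Ending inventory (cost pool remaining) = $8,142.28
Check: goods available $20,815.00 = COGS $12,672.72 + ending $8,142.28

Ending inventory = $8,142.28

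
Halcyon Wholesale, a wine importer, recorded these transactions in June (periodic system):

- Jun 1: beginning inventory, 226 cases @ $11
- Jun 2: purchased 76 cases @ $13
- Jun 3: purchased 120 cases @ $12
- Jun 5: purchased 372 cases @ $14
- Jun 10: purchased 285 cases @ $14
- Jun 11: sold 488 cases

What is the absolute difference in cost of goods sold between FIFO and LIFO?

FIFO COGS: 226 @ $11 + 76 @ $13 + 120 @ $12 + 66 @ $14 = $5,838
LIFO COGS: 285 @ $14 + 203 @ $14 = $6,832
Difference = |$5,838 − $6,832| = $994

$994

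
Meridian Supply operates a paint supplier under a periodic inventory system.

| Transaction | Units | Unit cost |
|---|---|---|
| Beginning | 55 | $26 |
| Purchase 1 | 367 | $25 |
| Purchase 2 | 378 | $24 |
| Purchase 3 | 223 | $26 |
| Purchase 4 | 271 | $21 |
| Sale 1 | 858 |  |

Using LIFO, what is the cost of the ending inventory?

Sale 1 (858) [LIFO — newest first]: 271 @ $21 + 223 @ $26 + 364 @ $24 = $20,225
Ending inventory: 55 @ $26 + 367 @ $25 + 14 @ $24 = $10,941
Check: goods available $31,166 = COGS $20,225 + ending $10,941

Ending inventory = $10,941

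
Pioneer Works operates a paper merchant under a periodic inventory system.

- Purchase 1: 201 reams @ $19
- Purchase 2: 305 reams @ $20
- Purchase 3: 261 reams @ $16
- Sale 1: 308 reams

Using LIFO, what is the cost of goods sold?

Sale 1 (308) [LIFO — newest first]: 261 @ $16 + 47 @ $20 = $5,116
Ending inventory: 201 @ $19 + 258 @ $20 = $8,979
Check: goods available $14,095 = COGS $5,116 + ending $8,979

COGS = $5,116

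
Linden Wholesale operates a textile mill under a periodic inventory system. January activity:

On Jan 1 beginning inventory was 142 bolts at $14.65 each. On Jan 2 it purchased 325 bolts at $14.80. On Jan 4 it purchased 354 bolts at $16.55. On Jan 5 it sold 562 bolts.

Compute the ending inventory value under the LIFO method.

Jan 5, 562 sold [LIFO — newest first]: 354 @ $16.55 + 208 @ $14.80 = $8,937.10
Ending inventory: 142 @ $14.65 + 117 @ $14.80 = $3,811.90

Ending inventory = $3,811.90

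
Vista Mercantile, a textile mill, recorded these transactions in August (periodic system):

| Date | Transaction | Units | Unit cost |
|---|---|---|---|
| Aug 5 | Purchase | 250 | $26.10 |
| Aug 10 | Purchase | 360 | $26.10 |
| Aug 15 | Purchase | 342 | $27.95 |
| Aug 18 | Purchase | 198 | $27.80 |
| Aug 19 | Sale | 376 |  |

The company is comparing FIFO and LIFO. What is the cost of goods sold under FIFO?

COGS = $9,813.60

FIFO COGS: 250 @ $26.10 + 126 @ $26.10 = $9,813.60
LIFO COGS: 198 @ $27.80 + 178 @ $27.95 = $10,479.50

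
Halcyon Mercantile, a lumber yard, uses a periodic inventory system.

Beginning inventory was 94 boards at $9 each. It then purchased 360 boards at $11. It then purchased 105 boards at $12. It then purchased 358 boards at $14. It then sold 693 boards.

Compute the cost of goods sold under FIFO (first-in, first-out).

Sale 1 (693) [FIFO — oldest first]: 94 @ $9 + 360 @ $11 + 105 @ $12 + 134 @ $14 = $7,942
Ending inventory: 224 @ $14 = $3,136
Check: goods available $11,078 = COGS $7,942 + ending $3,136

COGS = $7,942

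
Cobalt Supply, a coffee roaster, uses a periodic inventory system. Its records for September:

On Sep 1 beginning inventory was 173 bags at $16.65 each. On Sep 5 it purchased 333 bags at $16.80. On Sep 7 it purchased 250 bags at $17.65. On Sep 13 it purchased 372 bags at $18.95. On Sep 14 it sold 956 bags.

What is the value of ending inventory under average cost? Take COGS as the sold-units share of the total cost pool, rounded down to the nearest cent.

Sep 14, sell 956: 956/1128 × $19,936.75 → $16,896.74
Ending inventory (cost pool remaining) = $3,040.01

Ending inventory = $3,040.01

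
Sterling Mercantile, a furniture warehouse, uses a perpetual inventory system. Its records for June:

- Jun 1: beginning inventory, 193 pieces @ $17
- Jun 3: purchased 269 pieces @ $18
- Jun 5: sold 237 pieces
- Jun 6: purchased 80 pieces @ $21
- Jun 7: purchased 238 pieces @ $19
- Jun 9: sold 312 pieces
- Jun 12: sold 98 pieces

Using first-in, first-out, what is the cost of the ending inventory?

Ending inventory = $2,527

Jun 5, 237 sold [FIFO — oldest first]: 193 @ $17 + 44 @ $18 = $4,073
Jun 9, 312 sold [FIFO — oldest first]: 225 @ $18 + 80 @ $21 + 7 @ $19 = $5,863
Jun 12, 98 sold [FIFO — oldest first]: 98 @ $19 = $1,862
Total COGS = $4,073 + $5,863 + $1,862 = $11,798
Ending inventory: 133 @ $19 = $2,527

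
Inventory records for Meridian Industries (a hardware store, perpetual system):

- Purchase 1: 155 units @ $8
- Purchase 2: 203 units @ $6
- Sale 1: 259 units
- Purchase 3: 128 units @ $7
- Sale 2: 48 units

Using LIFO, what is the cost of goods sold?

COGS = $2,002

Sale 1 (259) [LIFO — newest first]: 203 @ $6 + 56 @ $8 = $1,666
Sale 2 (48) [LIFO — newest first]: 48 @ $7 = $336
Total COGS = $1,666 + $336 = $2,002
Ending inventory: 99 @ $8 + 80 @ $7 = $1,352
Check: goods available $3,354 = COGS $2,002 + ending $1,352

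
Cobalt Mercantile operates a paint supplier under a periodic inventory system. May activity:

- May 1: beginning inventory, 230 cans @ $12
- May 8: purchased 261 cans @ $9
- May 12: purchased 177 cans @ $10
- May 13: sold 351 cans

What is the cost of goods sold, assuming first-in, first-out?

May 13, 351 sold [FIFO — oldest first]: 230 @ $12 + 121 @ $9 = $3,849
Ending inventory: 140 @ $9 + 177 @ $10 = $3,030

COGS = $3,849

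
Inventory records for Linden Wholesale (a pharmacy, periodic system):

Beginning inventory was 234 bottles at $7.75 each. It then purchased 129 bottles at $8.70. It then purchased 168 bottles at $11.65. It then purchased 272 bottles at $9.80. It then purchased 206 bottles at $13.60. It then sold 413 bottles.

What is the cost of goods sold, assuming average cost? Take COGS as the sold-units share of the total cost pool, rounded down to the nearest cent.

Sale 1, sell 413: 413/1009 × $10,360.20 → $4,240.59
Ending inventory (cost pool remaining) = $6,119.61
Check: goods available $10,360.20 = COGS $4,240.59 + ending $6,119.61

COGS = $4,240.59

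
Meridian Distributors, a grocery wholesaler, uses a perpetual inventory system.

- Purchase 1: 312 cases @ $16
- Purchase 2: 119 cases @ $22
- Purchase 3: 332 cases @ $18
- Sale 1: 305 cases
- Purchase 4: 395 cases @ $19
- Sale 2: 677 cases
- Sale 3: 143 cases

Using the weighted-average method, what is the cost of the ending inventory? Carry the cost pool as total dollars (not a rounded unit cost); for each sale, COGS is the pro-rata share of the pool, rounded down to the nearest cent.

Ending inventory = $605.85

After Purchase 1: 312 on hand, pool $4,992.00 (≈ $16.0000 each)
After Purchase 2: 431 on hand, pool $7,610.00 (≈ $17.6566 each)
After Purchase 3: 763 on hand, pool $13,586.00 (≈ $17.8060 each)
Sale 1, sell 305: 305/763 × $13,586.00 → $5,430.83
After Purchase 4: 853 on hand, pool $15,660.17 (≈ $18.3589 each)
Sale 2, sell 677: 677/853 × $15,660.17 → $12,428.99
Sale 3, sell 143: 143/176 × $3,231.18 → $2,625.33
Total COGS = $5,430.83 + $12,428.99 + $2,625.33 = $20,485.15
Ending inventory (cost pool remaining) = $605.85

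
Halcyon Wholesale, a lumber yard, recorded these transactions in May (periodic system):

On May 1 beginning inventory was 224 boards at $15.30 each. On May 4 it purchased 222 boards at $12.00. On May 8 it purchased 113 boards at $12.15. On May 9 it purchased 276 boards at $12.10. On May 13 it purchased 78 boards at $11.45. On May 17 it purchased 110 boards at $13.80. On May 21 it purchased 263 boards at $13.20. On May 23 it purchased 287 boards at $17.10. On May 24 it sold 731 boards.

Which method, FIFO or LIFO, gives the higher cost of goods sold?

FIFO COGS: 224 @ $15.30 + 222 @ $12.00 + 113 @ $12.15 + 172 @ $12.10 = $9,545.35
LIFO COGS: 287 @ $17.10 + 263 @ $13.20 + 110 @ $13.80 + 71 @ $11.45 = $10,710.25

LIFO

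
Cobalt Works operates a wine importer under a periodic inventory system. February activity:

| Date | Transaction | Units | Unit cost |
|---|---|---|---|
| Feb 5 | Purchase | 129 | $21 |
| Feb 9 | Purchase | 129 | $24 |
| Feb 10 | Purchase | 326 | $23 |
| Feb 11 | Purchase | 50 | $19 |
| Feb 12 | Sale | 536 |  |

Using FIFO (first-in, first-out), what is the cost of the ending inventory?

Feb 12, 536 sold [FIFO — oldest first]: 129 @ $21 + 129 @ $24 + 278 @ $23 = $12,199
Ending inventory: 48 @ $23 + 50 @ $19 = $2,054
Check: goods available $14,253 = COGS $12,199 + ending $2,054

Ending inventory = $2,054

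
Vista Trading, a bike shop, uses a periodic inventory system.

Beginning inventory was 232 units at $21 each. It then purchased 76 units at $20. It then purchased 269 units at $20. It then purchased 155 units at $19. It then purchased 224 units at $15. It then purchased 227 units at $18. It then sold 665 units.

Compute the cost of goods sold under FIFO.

COGS = $13,444

Sale 1 (665) [FIFO — oldest first]: 232 @ $21 + 76 @ $20 + 269 @ $20 + 88 @ $19 = $13,444
Ending inventory: 67 @ $19 + 224 @ $15 + 227 @ $18 = $8,719
Check: goods available $22,163 = COGS $13,444 + ending $8,719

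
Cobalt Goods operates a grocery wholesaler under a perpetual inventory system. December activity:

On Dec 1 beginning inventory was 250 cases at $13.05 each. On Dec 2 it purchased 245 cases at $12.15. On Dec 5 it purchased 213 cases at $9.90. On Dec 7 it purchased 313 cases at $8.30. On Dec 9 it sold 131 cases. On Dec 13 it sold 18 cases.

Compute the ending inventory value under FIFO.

Dec 9, 131 sold [FIFO — oldest first]: 131 @ $13.05 = $1,709.55
Dec 13, 18 sold [FIFO — oldest first]: 18 @ $13.05 = $234.90
Total COGS = $1,709.55 + $234.90 = $1,944.45
Ending inventory: 101 @ $13.05 + 245 @ $12.15 + 213 @ $9.90 + 313 @ $8.30 = $9,001.40

Ending inventory = $9,001.40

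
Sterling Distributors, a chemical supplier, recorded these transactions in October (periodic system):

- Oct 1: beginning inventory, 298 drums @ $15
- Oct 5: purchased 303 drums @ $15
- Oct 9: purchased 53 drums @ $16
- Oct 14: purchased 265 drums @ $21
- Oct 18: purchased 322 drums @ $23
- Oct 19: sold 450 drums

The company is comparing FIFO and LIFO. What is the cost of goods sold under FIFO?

FIFO COGS: 298 @ $15 + 152 @ $15 = $6,750
LIFO COGS: 322 @ $23 + 128 @ $21 = $10,094

COGS = $6,750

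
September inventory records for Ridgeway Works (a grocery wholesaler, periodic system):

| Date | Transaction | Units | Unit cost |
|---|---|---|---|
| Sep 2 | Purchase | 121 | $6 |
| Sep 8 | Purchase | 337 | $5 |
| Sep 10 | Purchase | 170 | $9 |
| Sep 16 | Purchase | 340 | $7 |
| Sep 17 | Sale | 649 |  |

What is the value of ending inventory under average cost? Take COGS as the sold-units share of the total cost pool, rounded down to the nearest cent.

Ending inventory = $2,083.06

Sep 17, sell 649: 649/968 × $6,321.00 → $4,237.94
Ending inventory (cost pool remaining) = $2,083.06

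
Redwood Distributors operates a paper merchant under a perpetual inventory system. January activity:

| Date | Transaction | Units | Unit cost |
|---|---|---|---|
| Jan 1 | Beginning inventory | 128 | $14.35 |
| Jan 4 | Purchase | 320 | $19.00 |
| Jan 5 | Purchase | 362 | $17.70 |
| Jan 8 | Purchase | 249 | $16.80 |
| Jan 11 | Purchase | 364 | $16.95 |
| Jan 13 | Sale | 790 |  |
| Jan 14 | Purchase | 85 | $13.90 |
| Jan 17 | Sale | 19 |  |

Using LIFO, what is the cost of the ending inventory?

Jan 13, 790 sold [LIFO — newest first]: 364 @ $16.95 + 249 @ $16.80 + 177 @ $17.70 = $13,485.90
Jan 17, 19 sold [LIFO — newest first]: 19 @ $13.90 = $264.10
Total COGS = $13,485.90 + $264.10 = $13,750.00
Ending inventory: 128 @ $14.35 + 320 @ $19.00 + 185 @ $17.70 + 66 @ $13.90 = $12,108.70
Check: goods available $25,858.70 = COGS $13,750.00 + ending $12,108.70

Ending inventory = $12,108.70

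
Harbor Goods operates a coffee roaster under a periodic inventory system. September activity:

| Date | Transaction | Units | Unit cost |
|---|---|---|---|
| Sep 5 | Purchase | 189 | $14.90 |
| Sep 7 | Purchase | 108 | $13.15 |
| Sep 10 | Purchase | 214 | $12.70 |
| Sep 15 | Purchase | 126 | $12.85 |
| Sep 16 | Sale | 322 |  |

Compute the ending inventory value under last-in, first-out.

Ending inventory = $4,464.90

Sep 16, 322 sold [LIFO — newest first]: 126 @ $12.85 + 196 @ $12.70 = $4,108.30
Ending inventory: 189 @ $14.90 + 108 @ $13.15 + 18 @ $12.70 = $4,464.90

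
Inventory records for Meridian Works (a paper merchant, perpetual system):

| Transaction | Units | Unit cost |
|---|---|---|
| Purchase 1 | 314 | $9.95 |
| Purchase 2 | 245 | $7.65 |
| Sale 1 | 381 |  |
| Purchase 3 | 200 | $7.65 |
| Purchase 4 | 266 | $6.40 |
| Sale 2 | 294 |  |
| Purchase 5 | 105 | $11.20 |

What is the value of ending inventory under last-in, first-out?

Sale 1 (381) [LIFO — newest first]: 245 @ $7.65 + 136 @ $9.95 = $3,227.45
Sale 2 (294) [LIFO — newest first]: 266 @ $6.40 + 28 @ $7.65 = $1,916.60
Total COGS = $3,227.45 + $1,916.60 = $5,144.05
Ending inventory: 178 @ $9.95 + 172 @ $7.65 + 105 @ $11.20 = $4,262.90

Ending inventory = $4,262.90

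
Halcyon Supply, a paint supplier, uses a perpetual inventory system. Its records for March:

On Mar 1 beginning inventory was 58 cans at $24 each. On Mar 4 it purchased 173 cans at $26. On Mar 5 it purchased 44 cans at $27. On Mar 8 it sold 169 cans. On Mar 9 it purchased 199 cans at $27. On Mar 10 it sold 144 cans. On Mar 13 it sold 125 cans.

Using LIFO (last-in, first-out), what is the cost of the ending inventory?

Ending inventory = $864

Mar 8, 169 sold [LIFO — newest first]: 44 @ $27 + 125 @ $26 = $4,438
Mar 10, 144 sold [LIFO — newest first]: 144 @ $27 = $3,888
Mar 13, 125 sold [LIFO — newest first]: 55 @ $27 + 48 @ $26 + 22 @ $24 = $3,261
Total COGS = $4,438 + $3,888 + $3,261 = $11,587
Ending inventory: 36 @ $24 = $864
Check: goods available $12,451 = COGS $11,587 + ending $864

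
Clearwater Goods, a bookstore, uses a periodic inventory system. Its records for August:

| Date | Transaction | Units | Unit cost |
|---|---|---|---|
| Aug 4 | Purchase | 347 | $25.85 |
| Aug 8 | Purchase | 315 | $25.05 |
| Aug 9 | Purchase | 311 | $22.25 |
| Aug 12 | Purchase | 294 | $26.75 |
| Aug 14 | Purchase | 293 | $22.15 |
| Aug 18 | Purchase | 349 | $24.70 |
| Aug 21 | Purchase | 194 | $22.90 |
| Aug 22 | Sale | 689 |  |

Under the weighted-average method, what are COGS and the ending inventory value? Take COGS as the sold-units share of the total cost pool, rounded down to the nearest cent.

Aug 22, sell 689: 689/2103 × $51,197.80 → $16,773.79
Ending inventory (cost pool remaining) = $34,424.01

COGS = $16,773.79; ending inventory = $34,424.01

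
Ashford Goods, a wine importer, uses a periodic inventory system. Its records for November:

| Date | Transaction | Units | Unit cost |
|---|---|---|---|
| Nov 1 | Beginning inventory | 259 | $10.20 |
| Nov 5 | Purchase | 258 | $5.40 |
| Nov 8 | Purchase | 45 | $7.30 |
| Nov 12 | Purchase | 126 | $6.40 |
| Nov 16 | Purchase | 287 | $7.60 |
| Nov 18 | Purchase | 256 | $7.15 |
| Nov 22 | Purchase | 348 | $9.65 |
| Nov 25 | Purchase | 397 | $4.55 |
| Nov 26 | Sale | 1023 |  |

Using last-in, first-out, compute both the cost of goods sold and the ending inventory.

Nov 26, 1023 sold [LIFO — newest first]: 397 @ $4.55 + 348 @ $9.65 + 256 @ $7.15 + 22 @ $7.60 = $7,162.15
Ending inventory: 259 @ $10.20 + 258 @ $5.40 + 45 @ $7.30 + 126 @ $6.40 + 265 @ $7.60 = $7,183.90

COGS = $7,162.15; ending inventory = $7,183.90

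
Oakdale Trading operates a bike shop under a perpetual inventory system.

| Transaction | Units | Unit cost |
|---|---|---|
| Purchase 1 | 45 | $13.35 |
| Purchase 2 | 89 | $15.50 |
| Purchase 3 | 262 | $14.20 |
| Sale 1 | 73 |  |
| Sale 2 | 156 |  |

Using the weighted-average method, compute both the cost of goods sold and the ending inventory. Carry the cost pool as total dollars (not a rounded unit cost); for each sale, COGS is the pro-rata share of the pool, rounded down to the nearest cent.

After Purchase 1: 45 on hand, pool $600.75 (≈ $13.3500 each)
After Purchase 2: 134 on hand, pool $1,980.25 (≈ $14.7780 each)
After Purchase 3: 396 on hand, pool $5,700.65 (≈ $14.3956 each)
Sale 1, sell 73: 73/396 × $5,700.65 → $1,050.87
Sale 2, sell 156: 156/323 × $4,649.78 → $2,245.71
Total COGS = $1,050.87 + $2,245.71 = $3,296.58
Ending inventory (cost pool remaining) = $2,404.07
Check: goods available $5,700.65 = COGS $3,296.58 + ending $2,404.07

COGS = $3,296.58; ending inventory = $2,404.07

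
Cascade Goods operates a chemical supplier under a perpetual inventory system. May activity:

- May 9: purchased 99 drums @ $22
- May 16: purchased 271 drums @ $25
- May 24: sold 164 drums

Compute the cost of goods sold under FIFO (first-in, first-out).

May 24, 164 sold [FIFO — oldest first]: 99 @ $22 + 65 @ $25 = $3,803
Ending inventory: 206 @ $25 = $5,150
Check: goods available $8,953 = COGS $3,803 + ending $5,150

COGS = $3,803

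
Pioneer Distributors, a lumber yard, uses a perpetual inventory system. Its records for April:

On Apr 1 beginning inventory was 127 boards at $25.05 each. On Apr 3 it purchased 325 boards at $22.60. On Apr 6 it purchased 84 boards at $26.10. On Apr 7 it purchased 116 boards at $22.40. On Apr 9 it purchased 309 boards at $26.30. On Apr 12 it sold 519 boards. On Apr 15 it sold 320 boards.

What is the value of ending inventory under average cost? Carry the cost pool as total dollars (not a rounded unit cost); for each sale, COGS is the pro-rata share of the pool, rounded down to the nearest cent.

After Apr 1: 127 on hand, pool $3,181.35 (≈ $25.0500 each)
After Apr 3: 452 on hand, pool $10,526.35 (≈ $23.2884 each)
After Apr 6: 536 on hand, pool $12,718.75 (≈ $23.7290 each)
After Apr 7: 652 on hand, pool $15,317.15 (≈ $23.4926 each)
After Apr 9: 961 on hand, pool $23,443.85 (≈ $24.3953 each)
Apr 12, sell 519: 519/961 × $23,443.85 → $12,661.14
Apr 15, sell 320: 320/442 × $10,782.71 → $7,806.48
Total COGS = $12,661.14 + $7,806.48 = $20,467.62
Ending inventory (cost pool remaining) = $2,976.23
Check: goods available $23,443.85 = COGS $20,467.62 + ending $2,976.23

Ending inventory = $2,976.23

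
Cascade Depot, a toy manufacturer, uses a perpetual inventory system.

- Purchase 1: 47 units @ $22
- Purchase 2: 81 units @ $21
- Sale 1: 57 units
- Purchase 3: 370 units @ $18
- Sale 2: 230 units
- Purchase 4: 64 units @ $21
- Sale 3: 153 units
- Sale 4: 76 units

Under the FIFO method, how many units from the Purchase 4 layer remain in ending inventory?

Sale 1 (57) [FIFO — oldest first]: 47 @ $22 + 10 @ $21 = $1,244
Sale 2 (230) [FIFO — oldest first]: 71 @ $21 + 159 @ $18 = $4,353
Sale 3 (153) [FIFO — oldest first]: 153 @ $18 = $2,754
Sale 4 (76) [FIFO — oldest first]: 58 @ $18 + 18 @ $21 = $1,422
Total COGS = $1,244 + $4,353 + $2,754 + $1,422 = $9,773
Ending inventory: 46 @ $21 = $966
Check: goods available $10,739 = COGS $9,773 + ending $966

46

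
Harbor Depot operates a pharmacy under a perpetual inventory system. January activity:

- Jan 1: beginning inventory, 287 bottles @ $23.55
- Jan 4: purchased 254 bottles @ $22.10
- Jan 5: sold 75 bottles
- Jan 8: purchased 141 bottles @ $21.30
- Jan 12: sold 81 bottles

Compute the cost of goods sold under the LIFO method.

COGS = $3,382.80

Jan 5, 75 sold [LIFO — newest first]: 75 @ $22.10 = $1,657.50
Jan 12, 81 sold [LIFO — newest first]: 81 @ $21.30 = $1,725.30
Total COGS = $1,657.50 + $1,725.30 = $3,382.80
Ending inventory: 287 @ $23.55 + 179 @ $22.10 + 60 @ $21.30 = $11,992.75
Check: goods available $15,375.55 = COGS $3,382.80 + ending $11,992.75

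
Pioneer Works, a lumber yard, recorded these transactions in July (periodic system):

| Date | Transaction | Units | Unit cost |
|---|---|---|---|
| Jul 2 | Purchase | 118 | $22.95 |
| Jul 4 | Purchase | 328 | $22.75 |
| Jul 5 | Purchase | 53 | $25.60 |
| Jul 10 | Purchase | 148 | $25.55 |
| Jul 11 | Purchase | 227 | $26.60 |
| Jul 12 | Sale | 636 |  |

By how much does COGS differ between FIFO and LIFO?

FIFO COGS: 118 @ $22.95 + 328 @ $22.75 + 53 @ $25.60 + 137 @ $25.55 = $15,027.25
LIFO COGS: 227 @ $26.60 + 148 @ $25.55 + 53 @ $25.60 + 208 @ $22.75 = $15,908.40
Difference = |$15,027.25 − $15,908.40| = $881.15

$881.15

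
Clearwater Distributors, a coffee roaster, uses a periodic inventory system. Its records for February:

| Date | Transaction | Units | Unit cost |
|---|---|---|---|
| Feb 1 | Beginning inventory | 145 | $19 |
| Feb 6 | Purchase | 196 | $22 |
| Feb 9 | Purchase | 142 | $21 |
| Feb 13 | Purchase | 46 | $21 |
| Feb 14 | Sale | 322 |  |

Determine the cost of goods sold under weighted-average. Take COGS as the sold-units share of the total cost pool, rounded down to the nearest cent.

Feb 14, sell 322: 322/529 × $11,015.00 → $6,704.78
Ending inventory (cost pool remaining) = $4,310.22
Check: goods available $11,015.00 = COGS $6,704.78 + ending $4,310.22

COGS = $6,704.78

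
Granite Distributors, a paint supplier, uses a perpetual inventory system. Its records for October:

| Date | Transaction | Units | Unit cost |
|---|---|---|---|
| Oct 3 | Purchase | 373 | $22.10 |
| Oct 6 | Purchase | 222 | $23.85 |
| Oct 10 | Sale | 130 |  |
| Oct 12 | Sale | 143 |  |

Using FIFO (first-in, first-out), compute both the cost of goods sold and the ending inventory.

Oct 10, 130 sold [FIFO — oldest first]: 130 @ $22.10 = $2,873.00
Oct 12, 143 sold [FIFO — oldest first]: 143 @ $22.10 = $3,160.30
Total COGS = $2,873.00 + $3,160.30 = $6,033.30
Ending inventory: 100 @ $22.10 + 222 @ $23.85 = $7,504.70

COGS = $6,033.30; ending inventory = $7,504.70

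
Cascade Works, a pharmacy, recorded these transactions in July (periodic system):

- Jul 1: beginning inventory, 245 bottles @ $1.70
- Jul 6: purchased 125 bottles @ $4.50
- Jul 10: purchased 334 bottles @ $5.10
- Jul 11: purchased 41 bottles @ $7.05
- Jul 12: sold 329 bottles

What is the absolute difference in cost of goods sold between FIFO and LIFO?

FIFO COGS: 245 @ $1.70 + 84 @ $4.50 = $794.50
LIFO COGS: 41 @ $7.05 + 288 @ $5.10 = $1,757.85
Difference = |$794.50 − $1,757.85| = $963.35

$963.35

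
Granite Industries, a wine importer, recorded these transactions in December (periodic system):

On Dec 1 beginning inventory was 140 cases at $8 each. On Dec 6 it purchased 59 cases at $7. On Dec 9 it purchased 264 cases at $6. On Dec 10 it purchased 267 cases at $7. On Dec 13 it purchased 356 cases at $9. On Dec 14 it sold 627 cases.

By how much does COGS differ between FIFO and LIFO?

FIFO COGS: 140 @ $8 + 59 @ $7 + 264 @ $6 + 164 @ $7 = $4,265
LIFO COGS: 356 @ $9 + 267 @ $7 + 4 @ $6 = $5,097
Difference = |$4,265 − $5,097| = $832

$832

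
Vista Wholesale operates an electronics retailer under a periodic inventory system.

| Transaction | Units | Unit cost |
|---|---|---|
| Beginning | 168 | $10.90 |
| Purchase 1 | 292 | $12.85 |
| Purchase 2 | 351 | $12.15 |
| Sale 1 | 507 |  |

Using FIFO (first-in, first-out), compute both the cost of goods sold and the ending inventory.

COGS = $6,154.45; ending inventory = $3,693.60

Sale 1 (507) [FIFO — oldest first]: 168 @ $10.90 + 292 @ $12.85 + 47 @ $12.15 = $6,154.45
Ending inventory: 304 @ $12.15 = $3,693.60
Check: goods available $9,848.05 = COGS $6,154.45 + ending $3,693.60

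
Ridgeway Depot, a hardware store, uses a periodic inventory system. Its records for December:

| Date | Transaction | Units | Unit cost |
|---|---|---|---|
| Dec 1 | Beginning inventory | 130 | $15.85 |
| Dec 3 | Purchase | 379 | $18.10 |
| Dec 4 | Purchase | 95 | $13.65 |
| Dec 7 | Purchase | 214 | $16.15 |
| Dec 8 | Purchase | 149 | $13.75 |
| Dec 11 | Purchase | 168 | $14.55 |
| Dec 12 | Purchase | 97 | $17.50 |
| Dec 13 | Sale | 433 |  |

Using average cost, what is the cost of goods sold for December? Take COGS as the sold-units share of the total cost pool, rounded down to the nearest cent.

COGS = $6,981.38

Dec 13, sell 433: 433/1232 × $19,863.90 → $6,981.38
Ending inventory (cost pool remaining) = $12,882.52
Check: goods available $19,863.90 = COGS $6,981.38 + ending $12,882.52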